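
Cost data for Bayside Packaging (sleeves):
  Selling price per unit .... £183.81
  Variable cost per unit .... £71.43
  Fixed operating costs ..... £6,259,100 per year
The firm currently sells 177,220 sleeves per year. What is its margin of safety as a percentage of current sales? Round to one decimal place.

68.6%

Unit CM = price − variable cost = £183.81 − £71.43 = £112.38. Break-even units = £6,259,100 ÷ £112.38 = 55,695.85; break-even revenue = 55,695.85 × £183.81 = £10,237,454.81.
Current sales = 177,220 × £183.81 = £32,574,808.20.
Margin of safety = (£32,574,808.20 − £10,237,454.81) ÷ £32,574,808.20 = 68.6%.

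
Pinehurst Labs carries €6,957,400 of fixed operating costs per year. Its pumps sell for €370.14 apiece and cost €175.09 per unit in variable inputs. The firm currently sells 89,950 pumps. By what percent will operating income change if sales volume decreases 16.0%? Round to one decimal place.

At 89,950 units, contribution = 89,950 × €195.05 = €17,544,747.50.
EBIT = €17,544,747.50 − €6,957,400 = €10,587,347.50.
DOL = contribution ÷ EBIT = €17,544,747.50 ÷ €10,587,347.50 = 1.6571.
Operating income changes by 1.6571 × -16.0% = -26.5%.

-26.5%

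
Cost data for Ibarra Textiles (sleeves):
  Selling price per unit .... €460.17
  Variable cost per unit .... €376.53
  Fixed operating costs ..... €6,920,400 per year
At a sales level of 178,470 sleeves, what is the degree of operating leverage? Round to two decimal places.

At 178,470 units, contribution = 178,470 × €83.64 = €14,927,230.80.
Subtracting fixed costs: EBIT = €14,927,230.80 − €6,920,400 = €8,006,830.80.
So DOL = total CM / EBIT = €14,927,230.80 / €8,006,830.80 = 1.8643.

1.86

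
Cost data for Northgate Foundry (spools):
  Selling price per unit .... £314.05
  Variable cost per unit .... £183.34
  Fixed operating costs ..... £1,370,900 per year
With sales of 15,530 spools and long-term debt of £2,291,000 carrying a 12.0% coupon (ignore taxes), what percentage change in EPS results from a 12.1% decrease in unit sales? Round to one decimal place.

-63.9%

Total contribution margin = 15,530 × £130.71 = £2,029,926.30.
EBIT = £2,029,926.30 − £1,370,900 = £659,026.30.
Interest = £274,920.00, so EBIT − I = £384,106.30.
Degree of combined leverage = contribution ÷ (EBIT − I) = £2,029,926.30 ÷ £384,106.30 = 5.2848.
%ΔEPS = DCL × %ΔSales = 5.2848 × -12.1% = -63.9%.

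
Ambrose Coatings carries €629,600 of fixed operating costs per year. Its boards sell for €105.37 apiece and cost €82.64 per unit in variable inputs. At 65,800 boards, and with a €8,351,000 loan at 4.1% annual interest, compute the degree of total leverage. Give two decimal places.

2.86

Contribution at this volume is 65,800 × €22.73 = €1,495,634.00.
Subtracting fixed costs: EBIT = €1,495,634.00 − €629,600 = €866,034.00. Interest = €342,391.00, so EBIT − I = €523,643.00.
DCL = contribution ÷ (EBIT − I) = €1,495,634.00 ÷ €523,643.00 = 2.8562.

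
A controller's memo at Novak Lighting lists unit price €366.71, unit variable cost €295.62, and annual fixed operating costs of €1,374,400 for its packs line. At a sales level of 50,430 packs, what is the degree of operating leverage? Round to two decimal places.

1.62

Total contribution margin = 50,430 × €71.09 = €3,585,068.70.
Subtracting fixed costs: EBIT = €3,585,068.70 − €1,374,400 = €2,210,668.70.
Degree of operating leverage = €3,585,068.70 / €2,210,668.70 = 1.6217.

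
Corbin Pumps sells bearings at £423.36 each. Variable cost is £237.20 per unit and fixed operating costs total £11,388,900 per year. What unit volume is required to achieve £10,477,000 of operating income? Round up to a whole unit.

Each unit contributes £423.36 − £237.20 = £186.16.
Required volume = (fixed costs + target profit) ÷ CM = (£11,388,900 + £10,477,000) ÷ £186.16 = 117,457.56, so 117,458 bearings.

117,458 bearings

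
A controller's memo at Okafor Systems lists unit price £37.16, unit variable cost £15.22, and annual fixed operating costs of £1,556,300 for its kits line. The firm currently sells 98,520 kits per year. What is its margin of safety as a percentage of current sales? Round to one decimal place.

28.0%

Unit CM = price − variable cost = £37.16 − £15.22 = £21.94. Break-even units = £1,556,300 ÷ £21.94 = 70,934.37; break-even revenue = 70,934.37 × £37.16 = £2,635,921.06.
Current sales = 98,520 × £37.16 = £3,661,003.20.
Margin of safety = (£3,661,003.20 − £2,635,921.06) ÷ £3,661,003.20 = 28.0%.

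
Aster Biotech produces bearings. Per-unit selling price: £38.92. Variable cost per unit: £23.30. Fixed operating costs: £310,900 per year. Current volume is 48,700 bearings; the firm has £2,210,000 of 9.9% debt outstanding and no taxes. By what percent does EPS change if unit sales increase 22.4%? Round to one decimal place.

+73.8%

At 48,700 units, contribution = 48,700 × £15.62 = £760,694.00.
EBIT = £760,694.00 − £310,900 = £449,794.00.
After interest of £218,790.00, pre-tax earnings = £231,004.00.
Degree of combined leverage = contribution ÷ (EBIT − I) = £760,694.00 ÷ £231,004.00 = 3.2930.
EPS therefore changes by 3.2930 × (+22.4%) = +73.8%.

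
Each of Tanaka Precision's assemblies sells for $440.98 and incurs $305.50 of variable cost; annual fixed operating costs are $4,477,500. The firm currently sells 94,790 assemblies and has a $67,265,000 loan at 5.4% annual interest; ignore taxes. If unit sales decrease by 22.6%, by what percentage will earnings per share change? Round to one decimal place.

Contribution at this volume is 94,790 × $135.48 = $12,842,149.20.
Operating income = contribution − fixed costs = $12,842,149.20 − $4,477,500 = $8,364,649.20.
After interest of $3,632,310.00, pre-tax earnings = $4,732,339.20.
Degree of combined leverage = contribution ÷ (EBIT − I) = $12,842,149.20 ÷ $4,732,339.20 = 2.7137.
%ΔEPS = DCL × %ΔSales = 2.7137 × -22.6% = -61.3%.

-61.3%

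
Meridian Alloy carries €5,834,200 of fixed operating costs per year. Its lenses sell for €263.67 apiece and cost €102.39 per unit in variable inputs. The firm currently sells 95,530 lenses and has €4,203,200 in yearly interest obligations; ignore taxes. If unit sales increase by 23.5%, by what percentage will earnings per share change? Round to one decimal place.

+67.4%

At 95,530 units, contribution = 95,530 × €161.28 = €15,407,078.40.
Operating income = contribution − fixed costs = €15,407,078.40 − €5,834,200 = €9,572,878.40.
Interest = €4,203,200.00, so EBIT − I = €5,369,678.40.
DCL = total CM / (EBIT − I) = €15,407,078.40 / €5,369,678.40 = 2.8693.
EPS therefore changes by 2.8693 × (+23.5%) = +67.4%.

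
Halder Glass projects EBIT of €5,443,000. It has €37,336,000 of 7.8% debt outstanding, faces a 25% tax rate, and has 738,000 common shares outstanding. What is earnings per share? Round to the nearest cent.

€2.57

Pre-tax income = €5,443,000 − €2,912,208.00 = €2,530,792.00.
Net income = €2,530,792.00 × (1 − 0.25) = €1,898,094.00.
EPS = €1,898,094.00 ÷ 738,000 = €2.57.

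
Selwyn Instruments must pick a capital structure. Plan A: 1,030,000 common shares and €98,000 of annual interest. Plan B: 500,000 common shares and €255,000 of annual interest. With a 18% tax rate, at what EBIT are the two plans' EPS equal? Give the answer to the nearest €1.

€403,113

Set EPS_A = EPS_B: (EBIT − €98,000)(1 − 0.18) ÷ 1,030,000 = (EBIT − €255,000)(1 − 0.18) ÷ 500,000.
The (1 − t) factor cancels: (EBIT − 98,000) × 500,000 = (EBIT − 255,000) × 1,030,000.
EBIT × (1,030,000 − 500,000) = 255,000 × 1,030,000 − 98,000 × 500,000 = 213,650,000,000, so EBIT = 213,650,000,000 ÷ 530,000 = 403,113.21.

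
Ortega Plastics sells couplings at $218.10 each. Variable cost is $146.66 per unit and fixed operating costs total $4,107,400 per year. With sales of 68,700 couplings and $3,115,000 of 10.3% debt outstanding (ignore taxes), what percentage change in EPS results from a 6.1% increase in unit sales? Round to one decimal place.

Total contribution margin = 68,700 × $71.44 = $4,907,928.00.
EBIT = $4,907,928.00 − $4,107,400 = $800,528.00.
After interest of $320,845.00, pre-tax earnings = $479,683.00.
Degree of combined leverage = contribution ÷ (EBIT − I) = $4,907,928.00 ÷ $479,683.00 = 10.2316.
%ΔEPS = DCL × %ΔSales = 10.2316 × +6.1% = +62.4%.

+62.4%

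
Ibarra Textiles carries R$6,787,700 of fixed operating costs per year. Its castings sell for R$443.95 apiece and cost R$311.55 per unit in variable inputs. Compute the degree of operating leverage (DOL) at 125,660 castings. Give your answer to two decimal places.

1.69

Contribution at this volume is 125,660 × R$132.40 = R$16,637,384.00.
Subtracting fixed costs: EBIT = R$16,637,384.00 − R$6,787,700 = R$9,849,684.00.
DOL = contribution ÷ EBIT = R$16,637,384.00 ÷ R$9,849,684.00 = 1.6891.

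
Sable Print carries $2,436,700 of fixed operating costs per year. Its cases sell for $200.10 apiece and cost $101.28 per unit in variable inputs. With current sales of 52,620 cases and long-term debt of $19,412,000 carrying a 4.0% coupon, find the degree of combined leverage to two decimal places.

Total contribution margin = 52,620 × $98.82 = $5,199,908.40.
Operating income = contribution − fixed costs = $5,199,908.40 − $2,436,700 = $2,763,208.40. Interest = $776,480.00.
DOL = $5,199,908.40 ÷ $2,763,208.40 = 1.8818; DFL = $2,763,208.40 ÷ $1,986,728.40 = 1.3908.
Combined leverage = 1.8818 × 1.3908 = 2.6172.

2.62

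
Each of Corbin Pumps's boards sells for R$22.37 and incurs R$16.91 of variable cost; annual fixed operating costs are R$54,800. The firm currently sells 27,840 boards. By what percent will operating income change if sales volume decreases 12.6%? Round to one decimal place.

-19.7%

Contribution at this volume is 27,840 × R$5.46 = R$152,006.40.
EBIT = R$152,006.40 − R$54,800 = R$97,206.40.
Degree of operating leverage = R$152,006.40 / R$97,206.40 = 1.5637.
%ΔEBIT = DOL × %ΔSales = 1.5637 × -12.6% = -19.7%.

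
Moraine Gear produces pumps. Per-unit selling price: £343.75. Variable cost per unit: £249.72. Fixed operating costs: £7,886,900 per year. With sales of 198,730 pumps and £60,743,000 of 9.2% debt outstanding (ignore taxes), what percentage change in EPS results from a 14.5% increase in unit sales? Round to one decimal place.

Contribution at this volume is 198,730 × £94.03 = £18,686,581.90.
EBIT = £18,686,581.90 − £7,886,900 = £10,799,681.90.
Interest = £5,588,356.00, so EBIT − I = £5,211,325.90.
Degree of combined leverage = contribution ÷ (EBIT − I) = £18,686,581.90 ÷ £5,211,325.90 = 3.5858.
%ΔEPS = DCL × %ΔSales = 3.5858 × +14.5% = +52.0%.

+52.0%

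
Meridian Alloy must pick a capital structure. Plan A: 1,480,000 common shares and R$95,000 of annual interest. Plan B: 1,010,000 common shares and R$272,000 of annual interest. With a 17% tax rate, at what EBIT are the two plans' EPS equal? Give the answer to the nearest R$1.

At indifference, (EBIT − 95,000)(1 − t)/1,480,000 = (EBIT − 272,000)(1 − t)/1,010,000.
Cancelling (1 − t) and cross-multiplying: 1,010,000·(EBIT − 95,000) = 1,480,000·(EBIT − 272,000).
Solving, EBIT = (272,000·1,480,000 − 95,000·1,010,000) / (1,480,000 − 1,010,000) = 306,610,000,000 / 470,000 = 652,361.70.

R$652,362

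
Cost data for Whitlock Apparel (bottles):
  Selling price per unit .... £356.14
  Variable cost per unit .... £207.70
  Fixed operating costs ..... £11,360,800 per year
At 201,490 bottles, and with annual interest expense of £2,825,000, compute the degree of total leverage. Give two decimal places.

At 201,490 units, contribution = 201,490 × £148.44 = £29,909,175.60.
EBIT = £29,909,175.60 − £11,360,800 = £18,548,375.60. Interest = £2,825,000.00, so EBIT − I = £15,723,375.60.
Degree of total leverage = total CM / (EBIT − interest) = £29,909,175.60 / £15,723,375.60 = 1.9022.

1.90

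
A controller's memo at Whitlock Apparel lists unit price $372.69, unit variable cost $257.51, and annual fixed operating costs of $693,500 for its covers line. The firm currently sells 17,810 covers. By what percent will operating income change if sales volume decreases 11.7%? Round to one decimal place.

Total contribution margin = 17,810 × $115.18 = $2,051,355.80.
Operating income = contribution − fixed costs = $2,051,355.80 − $693,500 = $1,357,855.80.
So DOL = total CM / EBIT = $2,051,355.80 / $1,357,855.80 = 1.5107.
Operating income changes by 1.5107 × -11.7% = -17.7%.

-17.7%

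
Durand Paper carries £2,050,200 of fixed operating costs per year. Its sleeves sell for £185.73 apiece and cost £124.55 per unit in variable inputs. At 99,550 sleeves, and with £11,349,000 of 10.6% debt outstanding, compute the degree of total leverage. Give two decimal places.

2.15

Contribution at this volume is 99,550 × £61.18 = £6,090,469.00.
Operating income = contribution − fixed costs = £6,090,469.00 − £2,050,200 = £4,040,269.00. Interest = £1,202,994.00.
DOL = £6,090,469.00 ÷ £4,040,269.00 = 1.5074; DFL = £4,040,269.00 ÷ £2,837,275.00 = 1.4240.
DCL = DOL × DFL = 1.5074 × 1.4240 = 2.1465.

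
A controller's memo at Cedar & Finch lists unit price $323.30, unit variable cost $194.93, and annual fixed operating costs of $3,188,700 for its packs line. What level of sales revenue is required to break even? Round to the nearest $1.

CM per unit = $323.30 − $194.93 = $128.37; CM ratio = $128.37 / $323.30 = 0.3971.
Break-even revenue = fixed costs × price ÷ CM = $3,188,700 × $323.30 ÷ $128.37 = $8,030,745.

$8,030,745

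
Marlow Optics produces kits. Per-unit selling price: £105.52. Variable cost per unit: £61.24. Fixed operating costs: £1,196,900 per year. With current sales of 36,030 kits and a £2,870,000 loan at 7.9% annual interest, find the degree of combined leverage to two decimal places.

9.29

At 36,030 units, contribution = 36,030 × £44.28 = £1,595,408.40.
Operating income = contribution − fixed costs = £1,595,408.40 − £1,196,900 = £398,508.40. Interest = £226,730.00.
DOL = £1,595,408.40 ÷ £398,508.40 = 4.0034; DFL = £398,508.40 ÷ £171,778.40 = 2.3199.
DCL = DOL × DFL = 4.0034 × 2.3199 = 9.2875.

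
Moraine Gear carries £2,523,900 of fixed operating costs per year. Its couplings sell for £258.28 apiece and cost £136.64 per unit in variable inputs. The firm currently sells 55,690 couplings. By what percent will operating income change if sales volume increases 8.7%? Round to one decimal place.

Total contribution margin = 55,690 × £121.64 = £6,774,131.60.
Operating income = contribution − fixed costs = £6,774,131.60 − £2,523,900 = £4,250,231.60.
So DOL = total CM / EBIT = £6,774,131.60 / £4,250,231.60 = 1.5938.
%ΔEBIT = DOL × %ΔSales = 1.5938 × +8.7% = +13.9%.

+13.9%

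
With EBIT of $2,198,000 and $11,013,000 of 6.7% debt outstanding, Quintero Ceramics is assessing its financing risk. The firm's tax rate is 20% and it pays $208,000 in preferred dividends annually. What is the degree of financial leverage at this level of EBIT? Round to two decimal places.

Annual interest charges come to $737,871.00.
Pre-tax preferred-dividend burden = $208,000 ÷ (1 − 0.20) = $260,000.00.
DFL = EBIT ÷ [EBIT − I − D_p/(1−t)] = $2,198,000 ÷ [$2,198,000 − $737,871.00 − $260,000.00] = $2,198,000 ÷ $1,200,129.00 = 1.8315.

1.83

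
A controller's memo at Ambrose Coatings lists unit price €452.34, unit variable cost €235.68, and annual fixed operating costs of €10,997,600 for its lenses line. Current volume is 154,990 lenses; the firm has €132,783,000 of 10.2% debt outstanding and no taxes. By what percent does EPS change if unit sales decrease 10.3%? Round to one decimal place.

-38.3%

Total contribution margin = 154,990 × €216.66 = €33,580,133.40.
EBIT = €33,580,133.40 − €10,997,600 = €22,582,533.40.
Interest = €13,543,866.00, so EBIT − I = €9,038,667.40.
Degree of combined leverage = contribution ÷ (EBIT − I) = €33,580,133.40 ÷ €9,038,667.40 = 3.7152.
EPS therefore changes by 3.7152 × (-10.3%) = -38.3%.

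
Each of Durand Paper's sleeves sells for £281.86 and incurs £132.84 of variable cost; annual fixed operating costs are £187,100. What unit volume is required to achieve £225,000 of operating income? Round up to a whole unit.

Unit CM = price − variable cost = £281.86 − £132.84 = £149.02.
Units = (FC + target) / CM = (£187,100 + £225,000) / £149.02 = 2,765.40, so 2,766 sleeves.

2,766 sleeves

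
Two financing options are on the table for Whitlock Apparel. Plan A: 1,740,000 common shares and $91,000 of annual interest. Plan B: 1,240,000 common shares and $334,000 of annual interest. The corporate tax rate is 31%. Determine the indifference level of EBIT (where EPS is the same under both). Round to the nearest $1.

$936,640

Set EPS_A = EPS_B: (EBIT − $91,000)(1 − 0.31) ÷ 1,740,000 = (EBIT − $334,000)(1 − 0.31) ÷ 1,240,000.
The (1 − t) factor cancels: (EBIT − 91,000) × 1,240,000 = (EBIT − 334,000) × 1,740,000.
Solving, EBIT = (334,000·1,740,000 − 91,000·1,240,000) / (1,740,000 − 1,240,000) = 468,320,000,000 / 500,000 = 936,640.00.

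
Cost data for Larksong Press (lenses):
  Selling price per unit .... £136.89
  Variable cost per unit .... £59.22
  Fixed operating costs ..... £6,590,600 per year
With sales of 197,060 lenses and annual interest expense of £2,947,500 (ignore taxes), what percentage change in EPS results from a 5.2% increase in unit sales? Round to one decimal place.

Total contribution margin = 197,060 × £77.67 = £15,305,650.20.
EBIT = £15,305,650.20 − £6,590,600 = £8,715,050.20.
After interest of £2,947,500.00, pre-tax earnings = £5,767,550.20.
Degree of combined leverage = contribution ÷ (EBIT − I) = £15,305,650.20 ÷ £5,767,550.20 = 2.6538.
%ΔEPS = DCL × %ΔSales = 2.6538 × +5.2% = +13.8%.

+13.8%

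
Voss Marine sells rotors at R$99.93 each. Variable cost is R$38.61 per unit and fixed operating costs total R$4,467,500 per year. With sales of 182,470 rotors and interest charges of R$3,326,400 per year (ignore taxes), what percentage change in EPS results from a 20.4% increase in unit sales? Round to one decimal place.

+67.2%

At 182,470 units, contribution = 182,470 × R$61.32 = R$11,189,060.40.
Subtracting fixed costs: EBIT = R$11,189,060.40 − R$4,467,500 = R$6,721,560.40.
Interest = R$3,326,400.00, so EBIT − I = R$3,395,160.40.
DCL = total CM / (EBIT − I) = R$11,189,060.40 / R$3,395,160.40 = 3.2956.
EPS therefore changes by 3.2956 × (+20.4%) = +67.2%.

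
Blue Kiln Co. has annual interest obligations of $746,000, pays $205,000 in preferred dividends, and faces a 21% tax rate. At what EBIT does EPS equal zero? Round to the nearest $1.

Preferred dividends are paid after tax, so their pre-tax equivalent is $205,000 ÷ (1 − 0.21) = $259,493.67.
EPS = 0 when EBIT covers interest plus the pre-tax preferred burden: $746,000 + $259,493.67 = $1,005,493.67.

$1,005,494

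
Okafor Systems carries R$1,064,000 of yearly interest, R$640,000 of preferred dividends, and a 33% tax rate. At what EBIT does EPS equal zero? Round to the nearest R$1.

Preferred dividends are paid after tax, so their pre-tax equivalent is R$640,000 ÷ (1 − 0.33) = R$955,223.88.
Financial break-even EBIT = interest + D_p ÷ (1 − t) = R$1,064,000 + R$955,223.88 = R$2,019,223.88.

R$2,019,224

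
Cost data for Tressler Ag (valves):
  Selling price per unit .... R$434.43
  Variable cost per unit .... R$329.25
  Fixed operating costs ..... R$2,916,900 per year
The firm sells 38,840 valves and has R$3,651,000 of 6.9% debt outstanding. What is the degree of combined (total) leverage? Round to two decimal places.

4.46

At 38,840 units, contribution = 38,840 × R$105.18 = R$4,085,191.20.
Subtracting fixed costs: EBIT = R$4,085,191.20 − R$2,916,900 = R$1,168,291.20. Interest = R$251,919.00.
DOL = R$4,085,191.20 ÷ R$1,168,291.20 = 3.4967; DFL = R$1,168,291.20 ÷ R$916,372.20 = 1.2749.
Combined leverage = 3.4967 × 1.2749 = 4.4579.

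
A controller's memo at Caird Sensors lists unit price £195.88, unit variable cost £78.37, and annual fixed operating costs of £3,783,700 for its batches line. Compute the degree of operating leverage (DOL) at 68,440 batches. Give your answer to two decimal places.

At 68,440 units, contribution = 68,440 × £117.51 = £8,042,384.40.
EBIT = £8,042,384.40 − £3,783,700 = £4,258,684.40.
So DOL = total CM / EBIT = £8,042,384.40 / £4,258,684.40 = 1.8885.

1.89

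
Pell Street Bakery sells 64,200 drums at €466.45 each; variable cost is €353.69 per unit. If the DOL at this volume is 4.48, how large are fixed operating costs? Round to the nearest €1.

€5,623,301

Contribution at this volume is 64,200 × €112.76 = €7,239,192.00.
Since DOL = CM ÷ EBIT, EBIT = €7,239,192.00 ÷ 4.48 = €1,615,891.07.
And FC = contribution − EBIT = €7,239,192.00 − €1,615,891.07 = €5,623,301.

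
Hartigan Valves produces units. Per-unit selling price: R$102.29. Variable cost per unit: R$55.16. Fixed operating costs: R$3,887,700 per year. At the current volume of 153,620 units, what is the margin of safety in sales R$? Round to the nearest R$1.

Unit CM = price − variable cost = R$102.29 − R$55.16 = R$47.13. Break-even units = R$3,887,700 ÷ R$47.13 = 82,488.86; break-even revenue = 82,488.86 × R$102.29 = R$8,437,785.55.
Actual sales revenue = 153,620 × R$102.29 = R$15,713,789.80.
Margin of safety = R$15,713,789.80 − R$8,437,785.55 = R$7,276,004.

R$7,276,004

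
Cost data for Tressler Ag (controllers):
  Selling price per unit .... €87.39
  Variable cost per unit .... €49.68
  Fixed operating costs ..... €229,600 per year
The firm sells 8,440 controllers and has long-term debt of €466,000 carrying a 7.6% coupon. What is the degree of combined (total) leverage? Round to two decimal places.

5.98

At 8,440 units, contribution = 8,440 × €37.71 = €318,272.40.
Operating income = contribution − fixed costs = €318,272.40 − €229,600 = €88,672.40. Interest = €35,416.00, so EBIT − I = €53,256.40.
DCL = contribution ÷ (EBIT − I) = €318,272.40 ÷ €53,256.40 = 5.9762.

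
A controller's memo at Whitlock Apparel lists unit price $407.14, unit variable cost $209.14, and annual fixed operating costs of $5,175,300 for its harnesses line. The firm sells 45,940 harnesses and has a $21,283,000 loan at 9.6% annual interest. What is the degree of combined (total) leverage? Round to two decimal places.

4.84

At 45,940 units, contribution = 45,940 × $198.00 = $9,096,120.00.
Operating income = contribution − fixed costs = $9,096,120.00 − $5,175,300 = $3,920,820.00. Interest = $2,043,168.00.
DOL = $9,096,120.00 ÷ $3,920,820.00 = 2.3200; DFL = $3,920,820.00 ÷ $1,877,652.00 = 2.0882.
DCL = DOL × DFL = 2.3200 × 2.0882 = 4.8446.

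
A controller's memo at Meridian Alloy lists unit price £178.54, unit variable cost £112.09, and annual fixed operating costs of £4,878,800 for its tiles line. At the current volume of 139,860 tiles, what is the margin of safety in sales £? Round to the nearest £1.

£11,862,087

Each unit contributes £178.54 − £112.09 = £66.45. Break-even units = £4,878,800 ÷ £66.45 = 73,420.62; break-even revenue = 73,420.62 × £178.54 = £13,108,516.96.
Actual sales revenue = 139,860 × £178.54 = £24,970,604.40.
Margin of safety = £24,970,604.40 − £13,108,516.96 = £11,862,087.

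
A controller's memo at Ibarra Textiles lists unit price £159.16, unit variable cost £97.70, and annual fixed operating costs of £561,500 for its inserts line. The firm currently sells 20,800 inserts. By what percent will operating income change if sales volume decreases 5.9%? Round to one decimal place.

At 20,800 units, contribution = 20,800 × £61.46 = £1,278,368.00.
EBIT = £1,278,368.00 − £561,500 = £716,868.00.
Degree of operating leverage = £1,278,368.00 / £716,868.00 = 1.7833.
Operating income changes by 1.7833 × -5.9% = -10.5%.

-10.5%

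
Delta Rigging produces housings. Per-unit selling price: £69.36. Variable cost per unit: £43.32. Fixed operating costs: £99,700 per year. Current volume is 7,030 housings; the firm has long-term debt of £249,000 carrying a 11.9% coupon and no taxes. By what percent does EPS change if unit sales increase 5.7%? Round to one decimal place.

+19.4%

At 7,030 units, contribution = 7,030 × £26.04 = £183,061.20.
EBIT = £183,061.20 − £99,700 = £83,361.20.
After interest of £29,631.00, pre-tax earnings = £53,730.20.
DCL = total CM / (EBIT − I) = £183,061.20 / £53,730.20 = 3.4070.
%ΔEPS = DCL × %ΔSales = 3.4070 × +5.7% = +19.4%.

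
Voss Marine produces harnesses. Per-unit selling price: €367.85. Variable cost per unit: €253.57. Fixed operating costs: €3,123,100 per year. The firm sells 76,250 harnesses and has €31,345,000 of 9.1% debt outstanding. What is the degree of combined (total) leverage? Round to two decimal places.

3.18

Total contribution margin = 76,250 × €114.28 = €8,713,850.00.
Operating income = contribution − fixed costs = €8,713,850.00 − €3,123,100 = €5,590,750.00. Interest = €2,852,395.00.
DOL = €8,713,850.00 ÷ €5,590,750.00 = 1.5586; DFL = €5,590,750.00 ÷ €2,738,355.00 = 2.0416.
DCL = DOL × DFL = 1.5586 × 2.0416 = 3.1820.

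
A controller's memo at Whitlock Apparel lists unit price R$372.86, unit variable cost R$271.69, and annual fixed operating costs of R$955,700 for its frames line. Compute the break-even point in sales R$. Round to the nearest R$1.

Contribution margin per unit = R$372.86 − R$271.69 = R$101.17, a CM ratio of R$101.17 ÷ R$372.86 = 0.2713.
Break-even revenue = fixed costs × price ÷ CM = R$955,700 × R$372.86 ÷ R$101.17 = R$3,522,213.

R$3,522,213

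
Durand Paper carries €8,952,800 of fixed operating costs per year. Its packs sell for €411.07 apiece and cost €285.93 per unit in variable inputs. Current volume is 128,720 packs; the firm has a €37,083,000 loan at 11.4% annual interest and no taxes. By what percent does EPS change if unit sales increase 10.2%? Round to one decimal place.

+56.1%

At 128,720 units, contribution = 128,720 × €125.14 = €16,108,020.80.
EBIT = €16,108,020.80 − €8,952,800 = €7,155,220.80.
Interest = €4,227,462.00, so EBIT − I = €2,927,758.80.
DCL = total CM / (EBIT − I) = €16,108,020.80 / €2,927,758.80 = 5.5018.
EPS therefore changes by 5.5018 × (+10.2%) = +56.1%.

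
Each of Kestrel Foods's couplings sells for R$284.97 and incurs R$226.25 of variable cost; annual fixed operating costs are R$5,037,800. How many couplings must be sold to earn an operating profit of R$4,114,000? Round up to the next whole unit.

155,855 couplings

Contribution margin per unit = R$284.97 − R$226.25 = R$58.72.
Units = (FC + target) / CM = (R$5,037,800 + R$4,114,000) / R$58.72 = 155,854.90, so 155,855 couplings.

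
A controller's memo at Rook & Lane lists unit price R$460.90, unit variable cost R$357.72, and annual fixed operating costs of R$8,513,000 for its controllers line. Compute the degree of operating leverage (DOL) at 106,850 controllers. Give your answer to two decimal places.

At 106,850 units, contribution = 106,850 × R$103.18 = R$11,024,783.00.
EBIT = R$11,024,783.00 − R$8,513,000 = R$2,511,783.00.
Degree of operating leverage = R$11,024,783.00 / R$2,511,783.00 = 4.3892.

4.39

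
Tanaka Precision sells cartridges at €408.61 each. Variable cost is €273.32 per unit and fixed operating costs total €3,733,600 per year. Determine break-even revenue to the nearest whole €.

€11,276,416

CM per unit = €408.61 − €273.32 = €135.29; CM ratio = €135.29 / €408.61 = 0.3311.
Break-even sales = FC ÷ CM ratio = €3,733,600 × €408.61 / €135.29 = €11,276,416.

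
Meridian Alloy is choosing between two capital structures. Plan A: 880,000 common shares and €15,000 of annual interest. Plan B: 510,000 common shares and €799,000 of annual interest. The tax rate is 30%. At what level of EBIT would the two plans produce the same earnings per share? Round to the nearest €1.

At indifference, (EBIT − 15,000)(1 − t)/880,000 = (EBIT − 799,000)(1 − t)/510,000.
Cancelling (1 − t) and cross-multiplying: 510,000·(EBIT − 15,000) = 880,000·(EBIT − 799,000).
EBIT × (880,000 − 510,000) = 799,000 × 880,000 − 15,000 × 510,000 = 695,470,000,000, so EBIT = 695,470,000,000 ÷ 370,000 = 1,879,648.65.

€1,879,649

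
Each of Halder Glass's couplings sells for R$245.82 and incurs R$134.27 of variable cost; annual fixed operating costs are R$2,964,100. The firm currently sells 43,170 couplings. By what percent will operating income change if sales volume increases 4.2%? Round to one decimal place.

+10.9%

Total contribution margin = 43,170 × R$111.55 = R$4,815,613.50.
Operating income = contribution − fixed costs = R$4,815,613.50 − R$2,964,100 = R$1,851,513.50.
Degree of operating leverage = R$4,815,613.50 / R$1,851,513.50 = 2.6009.
So EBIT moves 2.6009 × (+4.2%) = +10.9%.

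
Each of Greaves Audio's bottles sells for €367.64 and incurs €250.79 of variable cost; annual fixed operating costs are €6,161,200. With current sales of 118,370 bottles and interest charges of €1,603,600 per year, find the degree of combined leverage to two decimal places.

2.28

Contribution at this volume is 118,370 × €116.85 = €13,831,534.50.
EBIT = €13,831,534.50 − €6,161,200 = €7,670,334.50. Interest = €1,603,600.00.
DOL = €13,831,534.50 ÷ €7,670,334.50 = 1.8033; DFL = €7,670,334.50 ÷ €6,066,734.50 = 1.2643.
DCL = DOL × DFL = 1.8033 × 1.2643 = 2.2799.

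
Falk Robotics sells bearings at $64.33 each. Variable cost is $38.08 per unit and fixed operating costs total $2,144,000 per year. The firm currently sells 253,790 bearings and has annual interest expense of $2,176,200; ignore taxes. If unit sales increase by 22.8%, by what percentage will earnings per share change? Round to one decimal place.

Total contribution margin = 253,790 × $26.25 = $6,661,987.50.
EBIT = $6,661,987.50 − $2,144,000 = $4,517,987.50.
After interest of $2,176,200.00, pre-tax earnings = $2,341,787.50.
Degree of combined leverage = contribution ÷ (EBIT − I) = $6,661,987.50 ÷ $2,341,787.50 = 2.8448.
EPS therefore changes by 2.8448 × (+22.8%) = +64.9%.

+64.9%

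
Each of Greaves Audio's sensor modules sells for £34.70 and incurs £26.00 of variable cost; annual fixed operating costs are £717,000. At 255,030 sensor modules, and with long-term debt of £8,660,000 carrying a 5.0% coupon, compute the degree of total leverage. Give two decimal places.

Total contribution margin = 255,030 × £8.70 = £2,218,761.00.
Operating income = contribution − fixed costs = £2,218,761.00 − £717,000 = £1,501,761.00. Interest = £433,000.00, so EBIT − I = £1,068,761.00.
Degree of total leverage = total CM / (EBIT − interest) = £2,218,761.00 / £1,068,761.00 = 2.0760.

2.08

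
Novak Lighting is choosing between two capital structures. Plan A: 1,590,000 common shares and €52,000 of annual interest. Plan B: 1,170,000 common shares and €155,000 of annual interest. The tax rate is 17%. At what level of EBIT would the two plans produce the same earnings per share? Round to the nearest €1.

Set EPS_A = EPS_B: (EBIT − €52,000)(1 − 0.17) ÷ 1,590,000 = (EBIT − €155,000)(1 − 0.17) ÷ 1,170,000.
Cancelling (1 − t) and cross-multiplying: 1,170,000·(EBIT − 52,000) = 1,590,000·(EBIT − 155,000).
EBIT × (1,590,000 − 1,170,000) = 155,000 × 1,590,000 − 52,000 × 1,170,000 = 185,610,000,000, so EBIT = 185,610,000,000 ÷ 420,000 = 441,928.57.

€441,929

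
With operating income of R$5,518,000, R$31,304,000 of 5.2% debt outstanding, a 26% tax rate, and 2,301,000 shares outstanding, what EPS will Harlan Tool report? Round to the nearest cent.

Pre-tax income = R$5,518,000 − R$1,627,808.00 = R$3,890,192.00.
After tax at 26%: net income = R$3,890,192.00 × 0.74 = R$2,878,742.08.
Per share: R$2,878,742.08 / 2,301,000 shares = R$1.25.

R$1.25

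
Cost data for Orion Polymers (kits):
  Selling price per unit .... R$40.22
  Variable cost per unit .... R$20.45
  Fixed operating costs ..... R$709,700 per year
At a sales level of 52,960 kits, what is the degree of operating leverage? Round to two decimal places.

At 52,960 units, contribution = 52,960 × R$19.77 = R$1,047,019.20.
Operating income = contribution − fixed costs = R$1,047,019.20 − R$709,700 = R$337,319.20.
DOL = contribution ÷ EBIT = R$1,047,019.20 ÷ R$337,319.20 = 3.1039.

3.10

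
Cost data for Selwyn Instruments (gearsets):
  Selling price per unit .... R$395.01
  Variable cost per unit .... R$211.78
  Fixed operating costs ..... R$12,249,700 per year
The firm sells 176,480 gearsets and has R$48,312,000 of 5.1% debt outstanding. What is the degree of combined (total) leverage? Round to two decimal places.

Contribution at this volume is 176,480 × R$183.23 = R$32,336,430.40.
EBIT = R$32,336,430.40 − R$12,249,700 = R$20,086,730.40. Interest = R$2,463,912.00, so EBIT − I = R$17,622,818.40.
Degree of total leverage = total CM / (EBIT − interest) = R$32,336,430.40 / R$17,622,818.40 = 1.8349.

1.83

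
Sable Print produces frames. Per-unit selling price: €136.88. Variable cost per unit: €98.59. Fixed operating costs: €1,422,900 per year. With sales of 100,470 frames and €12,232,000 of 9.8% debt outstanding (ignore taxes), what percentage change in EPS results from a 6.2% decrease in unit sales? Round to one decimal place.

-19.5%

Total contribution margin = 100,470 × €38.29 = €3,846,996.30.
Operating income = contribution − fixed costs = €3,846,996.30 − €1,422,900 = €2,424,096.30.
Interest = €1,198,736.00, so EBIT − I = €1,225,360.30.
Degree of combined leverage = contribution ÷ (EBIT − I) = €3,846,996.30 ÷ €1,225,360.30 = 3.1395.
%ΔEPS = DCL × %ΔSales = 3.1395 × -6.2% = -19.5%.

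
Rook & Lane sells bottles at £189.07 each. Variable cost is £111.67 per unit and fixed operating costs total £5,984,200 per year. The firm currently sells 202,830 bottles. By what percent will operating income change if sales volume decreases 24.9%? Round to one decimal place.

Total contribution margin = 202,830 × £77.40 = £15,699,042.00.
EBIT = £15,699,042.00 − £5,984,200 = £9,714,842.00.
So DOL = total CM / EBIT = £15,699,042.00 / £9,714,842.00 = 1.6160.
Operating income changes by 1.6160 × -24.9% = -40.2%.

-40.2%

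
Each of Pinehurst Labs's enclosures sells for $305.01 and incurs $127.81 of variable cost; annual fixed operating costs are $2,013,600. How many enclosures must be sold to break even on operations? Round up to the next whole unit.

Unit CM = price − variable cost = $305.01 − $127.81 = $177.20.
Break-even volume = fixed costs ÷ CM per unit = $2,013,600 ÷ $177.20 = 11,363.43, so 11,364 enclosures.

11,364 enclosures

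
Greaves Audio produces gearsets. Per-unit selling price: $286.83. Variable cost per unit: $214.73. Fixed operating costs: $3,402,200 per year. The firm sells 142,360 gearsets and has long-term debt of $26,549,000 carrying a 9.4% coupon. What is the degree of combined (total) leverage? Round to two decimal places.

2.35

Total contribution margin = 142,360 × $72.10 = $10,264,156.00.
EBIT = $10,264,156.00 − $3,402,200 = $6,861,956.00. Interest = $2,495,606.00.
DOL = $10,264,156.00 ÷ $6,861,956.00 = 1.4958; DFL = $6,861,956.00 ÷ $4,366,350.00 = 1.5716.
Combined leverage = 1.4958 × 1.5716 = 2.3508.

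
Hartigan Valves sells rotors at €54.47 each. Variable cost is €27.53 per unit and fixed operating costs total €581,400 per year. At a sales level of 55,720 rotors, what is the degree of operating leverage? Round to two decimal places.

1.63

Total contribution margin = 55,720 × €26.94 = €1,501,096.80.
Subtracting fixed costs: EBIT = €1,501,096.80 − €581,400 = €919,696.80.
So DOL = total CM / EBIT = €1,501,096.80 / €919,696.80 = 1.6322.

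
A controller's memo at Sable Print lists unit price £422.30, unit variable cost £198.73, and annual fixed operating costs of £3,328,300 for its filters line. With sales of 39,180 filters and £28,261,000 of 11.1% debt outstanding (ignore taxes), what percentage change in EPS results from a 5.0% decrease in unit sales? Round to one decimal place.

At 39,180 units, contribution = 39,180 × £223.57 = £8,759,472.60.
Operating income = contribution − fixed costs = £8,759,472.60 − £3,328,300 = £5,431,172.60.
Interest = £3,136,971.00, so EBIT − I = £2,294,201.60.
Degree of combined leverage = contribution ÷ (EBIT − I) = £8,759,472.60 ÷ £2,294,201.60 = 3.8181.
EPS therefore changes by 3.8181 × (-5.0%) = -19.1%.

-19.1%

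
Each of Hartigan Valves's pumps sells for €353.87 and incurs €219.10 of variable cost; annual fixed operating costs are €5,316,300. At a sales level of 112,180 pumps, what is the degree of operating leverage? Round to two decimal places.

At 112,180 units, contribution = 112,180 × €134.77 = €15,118,498.60.
EBIT = €15,118,498.60 − €5,316,300 = €9,802,198.60.
So DOL = total CM / EBIT = €15,118,498.60 / €9,802,198.60 = 1.5424.

1.54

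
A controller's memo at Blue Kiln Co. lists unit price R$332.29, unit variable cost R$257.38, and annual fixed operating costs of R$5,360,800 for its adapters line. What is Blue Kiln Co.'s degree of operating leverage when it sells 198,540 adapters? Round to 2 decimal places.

1.56

At 198,540 units, contribution = 198,540 × R$74.91 = R$14,872,631.40.
EBIT = R$14,872,631.40 − R$5,360,800 = R$9,511,831.40.
DOL = contribution ÷ EBIT = R$14,872,631.40 ÷ R$9,511,831.40 = 1.5636.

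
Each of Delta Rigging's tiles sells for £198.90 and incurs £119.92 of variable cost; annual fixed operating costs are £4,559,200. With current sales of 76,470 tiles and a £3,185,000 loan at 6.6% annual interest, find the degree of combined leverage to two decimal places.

4.75

Total contribution margin = 76,470 × £78.98 = £6,039,600.60.
Subtracting fixed costs: EBIT = £6,039,600.60 − £4,559,200 = £1,480,400.60. Interest = £210,210.00, so EBIT − I = £1,270,190.60.
DCL = contribution ÷ (EBIT − I) = £6,039,600.60 ÷ £1,270,190.60 = 4.7549.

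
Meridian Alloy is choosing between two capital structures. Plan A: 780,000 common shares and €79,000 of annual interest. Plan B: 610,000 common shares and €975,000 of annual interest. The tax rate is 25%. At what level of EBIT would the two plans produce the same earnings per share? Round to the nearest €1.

€4,190,059

Set EPS_A = EPS_B: (EBIT − €79,000)(1 − 0.25) ÷ 780,000 = (EBIT − €975,000)(1 − 0.25) ÷ 610,000.
The (1 − t) factor cancels: (EBIT − 79,000) × 610,000 = (EBIT − 975,000) × 780,000.
EBIT × (780,000 − 610,000) = 975,000 × 780,000 − 79,000 × 610,000 = 712,310,000,000, so EBIT = 712,310,000,000 ÷ 170,000 = 4,190,058.82.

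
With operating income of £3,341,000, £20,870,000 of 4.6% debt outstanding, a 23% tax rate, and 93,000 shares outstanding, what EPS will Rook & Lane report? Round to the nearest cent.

Pre-tax income = £3,341,000 − £960,020.00 = £2,380,980.00.
Net income = £2,380,980.00 × (1 − 0.23) = £1,833,354.60.
EPS = £1,833,354.60 ÷ 93,000 = £19.71.

£19.71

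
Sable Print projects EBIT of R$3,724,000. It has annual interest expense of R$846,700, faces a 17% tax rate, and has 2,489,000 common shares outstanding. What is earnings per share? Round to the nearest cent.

R$0.96

Pre-tax income = R$3,724,000 − R$846,700.00 = R$2,877,300.00.
Net income = R$2,877,300.00 × (1 − 0.17) = R$2,388,159.00.
EPS = R$2,388,159.00 ÷ 2,489,000 = R$0.96.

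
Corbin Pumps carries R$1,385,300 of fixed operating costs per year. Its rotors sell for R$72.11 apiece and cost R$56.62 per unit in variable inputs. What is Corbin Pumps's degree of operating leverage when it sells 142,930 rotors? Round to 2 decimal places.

2.67

Total contribution margin = 142,930 × R$15.49 = R$2,213,985.70.
Subtracting fixed costs: EBIT = R$2,213,985.70 − R$1,385,300 = R$828,685.70.
Degree of operating leverage = R$2,213,985.70 / R$828,685.70 = 2.6717.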